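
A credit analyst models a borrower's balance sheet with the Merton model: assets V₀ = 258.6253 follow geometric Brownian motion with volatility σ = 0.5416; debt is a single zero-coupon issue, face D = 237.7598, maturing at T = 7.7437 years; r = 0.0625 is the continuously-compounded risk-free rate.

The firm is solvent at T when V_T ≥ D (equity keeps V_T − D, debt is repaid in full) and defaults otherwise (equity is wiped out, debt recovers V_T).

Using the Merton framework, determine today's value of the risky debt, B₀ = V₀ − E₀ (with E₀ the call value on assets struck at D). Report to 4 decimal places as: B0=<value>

Apply the equity-as-call identities (strike 237.7598, horizon 7.7437 years):
d₁ = [ln(V₀/D) + (r + σ²/2)T] / (σ√T)
   = [ln(258.6253/237.7598) + (0.0625 + 0.5·0.5416²)·7.7437] / (0.5416·√7.7437)
   = [0.084119 + 1.619713] / 1.507138 = 1.130509
d₂ = d₁ − σ√T = 1.130509 − 1.507138 = -0.376629
N(d₁) = 0.870869,  N(d₂) = 0.353225,  e^(−rT) = 0.616325
E₀ = V₀·N(d₁) − D·e^(−rT)·N(d₂)
   = 258.6253·0.870869 − 237.7598·0.616325·0.353225 = 173.468190
B₀ = V₀ − E₀ = 258.6253 − 173.468190 = 85.157110

B0=85.1571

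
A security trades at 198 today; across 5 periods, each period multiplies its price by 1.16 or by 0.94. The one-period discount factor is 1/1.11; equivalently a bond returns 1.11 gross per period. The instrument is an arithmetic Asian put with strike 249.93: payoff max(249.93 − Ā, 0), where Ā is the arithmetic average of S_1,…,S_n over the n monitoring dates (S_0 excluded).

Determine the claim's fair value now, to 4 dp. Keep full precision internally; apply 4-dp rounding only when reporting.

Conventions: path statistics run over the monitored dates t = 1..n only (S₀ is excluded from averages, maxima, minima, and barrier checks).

Risk-neutral up-probability p* = (R−d)/(u−d) = (1.11−0.94)/(1.16−0.94) = 0.7727; the claim prices as the p*-weighted sum of path payoffs discounted by R^5.
Enumerate all 2^5 = 32 price paths (U = up ×1.16, D = down ×0.94); each path with k up-moves has probability p*^k·(1−p*)^(5−k).
DDDDD: Ā=165.0859, payoff=84.8441, prob=0.000606
UDDDD: Ā=203.7231, payoff=46.2069, prob=0.002062
DUDDD: Ā=195.0111, payoff=54.9189, prob=0.002062
UUDDD: Ā=240.6520, payoff=9.2780, prob=0.007010
DDUDD: Ā=186.8218, payoff=63.1082, prob=0.002062
UDUDD: Ā=230.5461, payoff=19.3839, prob=0.007010
DUUDD: Ā=221.8341, payoff=28.0959, prob=0.007010
UUUDD: Ā=273.7527, payoff=0.0000, prob=0.023833
DDDUD: Ā=179.1239, payoff=70.8061, prob=0.002062
UDDUD: Ā=221.0465, payoff=28.8835, prob=0.007010
DUDUD: Ā=212.3345, payoff=37.5955, prob=0.007010
UUDUD: Ā=262.0298, payoff=0.0000, prob=0.023833
DDUUD: Ā=204.1452, payoff=45.7848, prob=0.007010
UDUUD: Ā=251.9239, payoff=0.0000, prob=0.023833
DUUUD: Ā=243.2119, payoff=6.7181, prob=0.023833
UUUUD: Ā=300.1338, payoff=0.0000, prob=0.081031
DDDDU: Ā=171.8878, payoff=78.0422, prob=0.002062
UDDDU: Ā=212.1169, payoff=37.8131, prob=0.007010
DUDDU: Ā=203.4049, payoff=46.5251, prob=0.007010
UUDDU: Ā=251.0103, payoff=0.0000, prob=0.023833
DDUDU: Ā=195.2156, payoff=54.7144, prob=0.007010
UDUDU: Ā=240.9044, payoff=9.0256, prob=0.023833
DUUDU: Ā=232.1924, payoff=17.7376, prob=0.023833
UUUDU: Ā=286.5353, payoff=0.0000, prob=0.081031
DDDUU: Ā=187.5177, payoff=62.4123, prob=0.007010
UDDUU: Ā=231.4048, payoff=18.5252, prob=0.023833
DUDUU: Ā=222.6928, payoff=27.2372, prob=0.023833
UUDUU: Ā=274.8124, payoff=0.0000, prob=0.081031
DDUUU: Ā=214.5035, payoff=35.4265, prob=0.023833
UDUUU: Ā=264.7065, payoff=0.0000, prob=0.081031
DUUUU: Ā=255.9945, payoff=0.0000, prob=0.081031
UUUUU: Ā=315.9081, payoff=0.0000, prob=0.275506
Price = Σ prob·payoff / R^5 = 6.026786 / 1.685058 = 3.5766

price = 3.5766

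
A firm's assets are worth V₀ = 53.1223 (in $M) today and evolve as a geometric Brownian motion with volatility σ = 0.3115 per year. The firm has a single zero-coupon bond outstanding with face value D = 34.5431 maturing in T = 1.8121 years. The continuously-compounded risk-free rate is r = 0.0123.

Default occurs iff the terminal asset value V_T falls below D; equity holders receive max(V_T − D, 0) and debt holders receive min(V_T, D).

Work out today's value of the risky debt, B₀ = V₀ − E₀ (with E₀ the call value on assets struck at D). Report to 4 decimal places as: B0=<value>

With assets at 53.1223 and a single debt payment of 34.5431 at 1.8121 years:
d₁ = [ln(V₀/D) + (r + σ²/2)T] / (σ√T)
   = [ln(53.1223/34.5431) + (0.0123 + 0.5·0.3115²)·1.8121] / (0.3115·√1.8121)
   = [0.430389 + 0.110205] / 0.419323 = 1.289205
d₂ = d₁ − σ√T = 1.289205 − 0.419323 = 0.869882
N(d₁) = 0.901337,  N(d₂) = 0.807817,  e^(−rT) = 0.977958
E₀ = V₀·N(d₁) − D·e^(−rT)·N(d₂)
   = 53.1223·0.901337 − 34.5431·0.977958·0.807817 = 20.591633
B₀ = V₀ − E₀ = 53.1223 − 20.591633 = 32.530667

B0=32.5307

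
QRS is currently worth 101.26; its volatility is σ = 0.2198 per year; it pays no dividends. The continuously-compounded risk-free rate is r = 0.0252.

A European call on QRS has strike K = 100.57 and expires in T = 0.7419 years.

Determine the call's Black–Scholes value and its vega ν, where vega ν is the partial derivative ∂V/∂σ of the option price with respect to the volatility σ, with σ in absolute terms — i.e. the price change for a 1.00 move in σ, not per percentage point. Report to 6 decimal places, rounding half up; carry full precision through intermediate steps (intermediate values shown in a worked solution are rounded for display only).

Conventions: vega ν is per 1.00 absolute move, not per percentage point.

price = 8.884995
ν = 33.890709

σ√T = 0.2198·√0.7419 = 0.189322
d₁ = (ln(S/K) + (r+σ²/2)T) / (σ√T) = (ln(101.26/100.57) + (0.0252+0.2198²/2)·0.7419) / 0.189322 = (0.006837 + 0.036617) / 0.189322 = 0.229528
d₂ = d₁ − σ√T = 0.229528 − 0.189322 = 0.040207
e^{−rT} = 0.981478
N(d₁) = 0.590771,  N(d₂) = 0.516036
Call price V = S·N(d₁) − K·e^{−rT}·N(d₂) = 59.821457 − 50.936462 = 8.884995
φ(d₁) = (1/√(2π))·e^{−d₁²/2} = 0.388571
ν = S·φ(d₁)·√T = 33.890709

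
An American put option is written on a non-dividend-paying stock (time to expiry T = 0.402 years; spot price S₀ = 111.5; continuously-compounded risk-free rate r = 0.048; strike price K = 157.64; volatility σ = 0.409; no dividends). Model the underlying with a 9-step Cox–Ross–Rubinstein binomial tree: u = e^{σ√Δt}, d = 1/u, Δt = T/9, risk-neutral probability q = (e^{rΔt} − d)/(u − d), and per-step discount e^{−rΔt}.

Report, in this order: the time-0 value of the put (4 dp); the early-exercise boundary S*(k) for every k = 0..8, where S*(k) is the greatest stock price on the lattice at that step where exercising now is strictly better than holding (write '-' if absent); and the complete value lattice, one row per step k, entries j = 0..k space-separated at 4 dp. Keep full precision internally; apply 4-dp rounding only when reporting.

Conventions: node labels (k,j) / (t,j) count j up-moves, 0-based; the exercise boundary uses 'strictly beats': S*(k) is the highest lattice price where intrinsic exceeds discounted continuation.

params: Δt=0.04467 u=1.09029 d=0.91719 q=0.49080 e^(-rΔt)=0.99786
t_9 payoffs: 106.4234 96.7576 85.2677 71.6093 55.3733 36.0731 13.1306 0.0000 0.0000 0.0000
t_8: node(8,0) S=55.8408 payoff=101.7992 vs cont=101.4616 → 101.7992 [stop]  node(8,1) S=66.3792 payoff=91.2608 vs cont=90.9232 → 91.2608 [stop]  node(8,2) S=78.9066 payoff=78.7334 vs cont=78.3958 → 78.7334 [stop]  node(8,3) S=93.7981 payoff=63.8419 vs cont=63.5043 → 63.8419 [stop]  node(8,4) S=111.5000 payoff=46.1400 vs cont=45.8024 → 46.1400 [stop]  node(8,5) S=132.5427 payoff=25.0973 vs cont=24.7597 → 25.0973 [stop]  node(8,6) S=157.5566 payoff=0.0834 vs cont=6.6717 → 6.6717 [wait]  node(8,7) S=187.2913 payoff=0.0000 vs cont=0.0000 → 0.0000 [wait]  node(8,8) S=222.6375 payoff=0.0000 vs cont=0.0000 → 0.0000 [wait]  ⇒ S*(8)=132.5427
t_7: node(7,0) S=60.8824 payoff=96.7576 vs cont=96.4200 → 96.7576 [stop]  node(7,1) S=72.3723 payoff=85.2677 vs cont=84.9300 → 85.2677 [stop]  node(7,2) S=86.0307 payoff=71.6093 vs cont=71.2717 → 71.6093 [stop]  node(7,3) S=102.2667 payoff=55.3733 vs cont=55.0356 → 55.3733 [stop]  node(7,4) S=121.5669 payoff=36.0731 vs cont=35.7355 → 36.0731 [stop]  node(7,5) S=144.5094 payoff=13.1306 vs cont=16.0196 → 16.0196 [wait]  node(7,6) S=171.7818 payoff=0.0000 vs cont=3.3899 → 3.3899 [wait]  node(7,7) S=204.2010 payoff=0.0000 vs cont=0.0000 → 0.0000 [wait]  ⇒ S*(7)=121.5669
t_6: node(6,0) S=66.3792 payoff=91.2608 vs cont=90.9232 → 91.2608 [stop]  node(6,1) S=78.9066 payoff=78.7334 vs cont=78.3958 → 78.7334 [stop]  node(6,2) S=93.7981 payoff=63.8419 vs cont=63.5043 → 63.8419 [stop]  node(6,3) S=111.5000 payoff=46.1400 vs cont=45.8024 → 46.1400 [stop]  node(6,4) S=132.5427 payoff=25.0973 vs cont=26.1746 → 26.1746 [wait]  node(6,5) S=157.5566 payoff=0.0834 vs cont=9.7999 → 9.7999 [wait]  node(6,6) S=187.2913 payoff=0.0000 vs cont=1.7225 → 1.7225 [wait]  ⇒ S*(6)=111.5000
t_5: node(5,0) S=72.3723 payoff=85.2677 vs cont=84.9300 → 85.2677 [stop]  node(5,1) S=86.0307 payoff=71.6093 vs cont=71.2717 → 71.6093 [stop]  node(5,2) S=102.2667 payoff=55.3733 vs cont=55.0356 → 55.3733 [stop]  node(5,3) S=121.5669 payoff=36.0731 vs cont=36.2631 → 36.2631 [wait]  node(5,4) S=144.5094 payoff=13.1306 vs cont=18.0990 → 18.0990 [wait]  node(5,5) S=171.7818 payoff=0.0000 vs cont=5.8230 → 5.8230 [wait]  ⇒ S*(5)=102.2667
t_4: node(4,0) S=78.9066 payoff=78.7334 vs cont=78.3958 → 78.7334 [stop]  node(4,1) S=93.7981 payoff=63.8419 vs cont=63.5043 → 63.8419 [stop]  node(4,2) S=111.5000 payoff=46.1400 vs cont=45.8954 → 46.1400 [stop]  node(4,3) S=132.5427 payoff=25.0973 vs cont=27.2895 → 27.2895 [wait]  node(4,4) S=157.5566 payoff=0.0834 vs cont=12.0480 → 12.0480 [wait]  ⇒ S*(4)=111.5000
t_3: node(3,0) S=86.0307 payoff=71.6093 vs cont=71.2717 → 71.6093 [stop]  node(3,1) S=102.2667 payoff=55.3733 vs cont=55.0356 → 55.3733 [stop]  node(3,2) S=121.5669 payoff=36.0731 vs cont=36.8091 → 36.8091 [wait]  node(3,3) S=144.5094 payoff=13.1306 vs cont=19.7665 → 19.7665 [wait]  ⇒ S*(3)=102.2667
t_2: node(2,0) S=93.7981 payoff=63.8419 vs cont=63.5043 → 63.8419 [stop]  node(2,1) S=111.5000 payoff=46.1400 vs cont=46.1629 → 46.1629 [wait]  node(2,2) S=132.5427 payoff=25.0973 vs cont=28.3837 → 28.3837 [wait]  ⇒ S*(2)=93.7981
t_1: node(1,0) S=102.2667 payoff=55.3733 vs cont=55.0468 → 55.3733 [stop]  node(1,1) S=121.5669 payoff=36.0731 vs cont=37.3566 → 37.3566 [wait]  ⇒ S*(1)=102.2667
t_0: node(0,0) S=111.5000 payoff=46.1400 vs cont=46.4310 → 46.4310 [wait]  ⇒ S*(0)=-

price = 46.4310
boundary = - 102.2667 93.7981 102.2667 111.5000 102.2667 111.5000 121.5669 132.5427
tree:
46.4310
55.3733 37.3566
63.8419 46.1629 28.3837
71.6093 55.3733 36.8091 19.7665
78.7334 63.8419 46.1400 27.2895 12.0480
85.2677 71.6093 55.3733 36.2631 18.0990 5.8230
91.2608 78.7334 63.8419 46.1400 26.1746 9.7999 1.7225
96.7576 85.2677 71.6093 55.3733 36.0731 16.0196 3.3899 0.0000
101.7992 91.2608 78.7334 63.8419 46.1400 25.0973 6.6717 0.0000 0.0000
106.4234 96.7576 85.2677 71.6093 55.3733 36.0731 13.1306 0.0000 0.0000 0.0000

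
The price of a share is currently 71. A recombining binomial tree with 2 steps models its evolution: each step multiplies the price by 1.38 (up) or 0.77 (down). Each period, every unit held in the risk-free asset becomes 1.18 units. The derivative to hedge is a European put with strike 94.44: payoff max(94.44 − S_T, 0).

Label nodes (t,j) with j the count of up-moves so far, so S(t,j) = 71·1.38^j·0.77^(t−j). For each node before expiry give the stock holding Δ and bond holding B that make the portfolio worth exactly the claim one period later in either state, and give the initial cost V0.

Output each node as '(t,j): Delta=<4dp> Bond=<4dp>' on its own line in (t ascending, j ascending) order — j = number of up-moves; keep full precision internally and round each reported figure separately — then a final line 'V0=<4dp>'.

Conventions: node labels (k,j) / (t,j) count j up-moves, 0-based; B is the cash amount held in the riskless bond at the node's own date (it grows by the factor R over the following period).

(0,0): Delta=-0.4638 Bond=42.9816
(1,0): Delta=-1.0000 Bond=80.0339
(1,1): Delta=-0.3178 Bond=36.4180
V0=10.0538

The replicating-portfolio and risk-neutral prices coincide; use p* = (1.18−0.77)/(1.38−0.77) = 0.6721 for the latter.
Expiry values: V(2,0)=52.3441, V(2,1)=18.9954, V(2,2)=0.0000
Node (1,0) S=54.6700: V=(p*·18.9954+(1−p*)·52.3441)/1.18=25.3639; Δ=(18.9954−52.3441)/(75.4446−42.0959)=-1.0000; B=V−Δ·S=80.0339
Node (1,1) S=97.9800: V=(p*·0.0000+(1−p*)·18.9954)/1.18=5.2780; Δ=(0.0000−18.9954)/(135.2124−75.4446)=-0.3178; B=V−Δ·S=36.4180
Node (0,0) S=71.0000: V=(p*·5.2780+(1−p*)·25.3639)/1.18=10.0538; Δ=(5.2780−25.3639)/(97.9800−54.6700)=-0.4638; B=V−Δ·S=42.9816
Check: Δ(0,0)·S0 + B(0,0) = 10.0538 = V0.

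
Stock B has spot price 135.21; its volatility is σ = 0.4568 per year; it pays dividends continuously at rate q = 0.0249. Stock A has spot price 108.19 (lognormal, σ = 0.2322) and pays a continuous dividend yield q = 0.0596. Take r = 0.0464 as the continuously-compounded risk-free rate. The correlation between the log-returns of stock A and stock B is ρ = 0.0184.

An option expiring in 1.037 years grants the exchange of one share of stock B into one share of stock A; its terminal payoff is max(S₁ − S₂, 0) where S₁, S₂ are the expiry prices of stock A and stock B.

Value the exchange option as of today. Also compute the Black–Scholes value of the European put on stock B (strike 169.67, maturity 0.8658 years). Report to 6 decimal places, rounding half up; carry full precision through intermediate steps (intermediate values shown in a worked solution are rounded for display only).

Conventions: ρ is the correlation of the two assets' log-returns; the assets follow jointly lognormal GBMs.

exchange price = 11.660134
price(stock B put K=169.67) = 43.054284

σ_eff = √(σ₁² + σ₂² − 2ρσ₁σ₂) = √(0.2322² + 0.4568² − 2·0.0184·0.2322·0.4568) = 0.508606
d₁ = (ln(S₁/S₂) + (q₂ − q₁ + σ_eff²/2)T) / (σ_eff√T) = (ln(108.19/135.21) + (0.0249 − 0.0596 + 0.129340)·1.037) / 0.517929 = -0.240957
d₂ = d₁ − σ_eff√T = -0.240957 − 0.517929 = -0.758886
N(d₁) = 0.404794,  N(d₂) = 0.223960
V = S₁·e^{−q₁T}·N(d₁) − S₂·e^{−q₂T}·N(d₂) = 41.169902 − 29.509768 = 11.660134
[vanilla: stock B put K=169.67]
σ√T = 0.4568·√0.8658 = 0.425045
d₁ = (ln(S/K) + (r−q+σ²/2)T) / (σ√T) = (ln(135.21/169.67) + (0.0464−0.0249+0.4568²/2)·0.8658) / 0.425045 = (-0.227026 + 0.108946) / 0.425045 = -0.277806
d₂ = d₁ − σ√T = -0.277806 − 0.425045 = -0.702851
e^{−rT} = 0.960623
e^{−qT} = 0.978672
N(−d₁) = 0.609419,  N(−d₂) = 0.758926
price = K·e^{−rT}·N(−d₂) − S·e^{−qT}·N(−d₁) = 123.696469 − 80.642184 = 43.054284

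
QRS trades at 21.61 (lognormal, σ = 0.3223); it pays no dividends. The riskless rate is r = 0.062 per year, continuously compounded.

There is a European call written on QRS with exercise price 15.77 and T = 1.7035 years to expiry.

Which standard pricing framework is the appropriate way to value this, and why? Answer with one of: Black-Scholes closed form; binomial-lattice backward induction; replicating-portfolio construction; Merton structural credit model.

Key observation: everything needed for the exact continuous-time valuation of the European call on QRS (strike 15.77) is given, and no feature rules the closed form out.

framework: Black-Scholes closed form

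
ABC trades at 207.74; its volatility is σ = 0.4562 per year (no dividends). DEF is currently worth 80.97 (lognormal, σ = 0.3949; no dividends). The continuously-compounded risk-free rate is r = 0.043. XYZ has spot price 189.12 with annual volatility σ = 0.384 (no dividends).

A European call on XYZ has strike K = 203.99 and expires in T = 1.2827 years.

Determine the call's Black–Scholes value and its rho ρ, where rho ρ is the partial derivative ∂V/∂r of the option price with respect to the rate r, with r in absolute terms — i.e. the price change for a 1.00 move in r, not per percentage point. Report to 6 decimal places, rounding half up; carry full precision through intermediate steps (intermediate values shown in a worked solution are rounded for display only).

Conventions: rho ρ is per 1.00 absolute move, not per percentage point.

σ√T = 0.384·√1.2827 = 0.434904
d₁ = (ln(S/K) + (r+σ²/2)T) / (σ√T) = (ln(189.12/203.99) + (0.043+0.384²/2)·1.2827) / 0.434904 = (-0.075689 + 0.149727) / 0.434904 = 0.170239
d₂ = d₁ − σ√T = 0.170239 − 0.434904 = -0.264665
e^{−rT} = 0.946337
N(d₁) = 0.567589,  N(d₂) = 0.395634
Call price V = S·N(d₁) − K·e^{−rT}·N(d₂) = 107.342428 − 76.374462 = 30.967966
ρ = K·T·e^{−rT}·N(d₂) = 97.965523

price = 30.967966
ρ = 97.965523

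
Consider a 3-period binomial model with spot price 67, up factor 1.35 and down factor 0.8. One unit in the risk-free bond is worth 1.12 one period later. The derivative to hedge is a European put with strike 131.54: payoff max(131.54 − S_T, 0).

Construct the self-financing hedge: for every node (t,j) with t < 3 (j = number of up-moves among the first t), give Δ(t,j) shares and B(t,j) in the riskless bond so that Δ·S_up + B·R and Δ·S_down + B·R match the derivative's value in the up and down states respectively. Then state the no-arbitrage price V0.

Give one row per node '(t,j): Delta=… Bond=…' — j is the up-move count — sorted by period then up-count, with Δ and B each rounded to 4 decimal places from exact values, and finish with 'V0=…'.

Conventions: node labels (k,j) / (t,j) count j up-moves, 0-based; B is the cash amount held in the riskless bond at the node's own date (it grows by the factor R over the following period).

(0,0): Delta=-0.7561 Bond=81.9552
(1,0): Delta=-1.0000 Bond=104.8629
(1,1): Delta=-0.6522 Bond=82.3936
(2,0): Delta=-1.0000 Bond=117.4464
(2,1): Delta=-1.0000 Bond=117.4464
(2,2): Delta=-0.5041 Bond=74.1930
V0=31.2965

Arbitrage-free pricing uses the up-move probability p* = (R−d)/(u−d) = 0.5818, discounting each step at R = 1.12.
Expiry values: V(3,0)=97.2360, V(3,1)=73.6520, V(3,2)=33.8540, V(3,3)=0.0000
  t=2,j=0: stock 42.8800 → up 57.8880 (V=73.6520), down 34.3040 (V=97.2360). Price 74.5664; hedge Δ=-1.0000, bond B=117.4464.
  t=2,j=1: stock 72.3600 → up 97.6860 (V=33.8540), down 57.8880 (V=73.6520). Price 45.0864; hedge Δ=-1.0000, bond B=117.4464.
  t=2,j=2: stock 122.1075 → up 164.8451 (V=0.0000), down 97.6860 (V=33.8540). Price 12.6403; hedge Δ=-0.5041, bond B=74.1930.
  t=1,j=0: stock 53.6000 → up 72.3600 (V=45.0864), down 42.8800 (V=74.5664). Price 51.2629; hedge Δ=-1.0000, bond B=104.8629.
  t=1,j=1: stock 90.4500 → up 122.1075 (V=12.6403), down 72.3600 (V=45.0864). Price 23.4006; hedge Δ=-0.6522, bond B=82.3936.
  t=0,j=0: stock 67.0000 → up 90.4500 (V=23.4006), down 53.6000 (V=51.2629). Price 31.2965; hedge Δ=-0.7561, bond B=81.9552.
Verification: the root portfolio costs Δ(0,0)·S0 + B(0,0) = 31.2965, matching V0.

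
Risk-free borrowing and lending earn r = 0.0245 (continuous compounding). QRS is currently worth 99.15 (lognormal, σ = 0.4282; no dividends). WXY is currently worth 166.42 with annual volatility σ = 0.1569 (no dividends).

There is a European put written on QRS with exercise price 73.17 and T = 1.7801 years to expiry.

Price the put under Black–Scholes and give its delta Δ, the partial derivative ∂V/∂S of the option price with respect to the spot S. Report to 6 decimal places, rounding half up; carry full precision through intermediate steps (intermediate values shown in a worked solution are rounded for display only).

σ√T = 0.4282·√1.7801 = 0.571306
d₁ = (ln(S/K) + (r+σ²/2)T) / (σ√T) = (ln(99.15/73.17) + (0.0245+0.4282²/2)·1.7801) / 0.571306 = (0.303848 + 0.206808) / 0.571306 = 0.893840
d₂ = d₁ − σ√T = 0.893840 − 0.571306 = 0.322534
e^{−rT} = 0.957325
N(−d₁) = 0.185704,  N(−d₂) = 0.373524
Put price V = K·e^{−rT}·N(−d₂) − S·N(−d₁) = 26.164423 − 18.412532 = 7.751891
Δ = −N(−d₁) = -0.185704

price = 7.751891
Δ = -0.185704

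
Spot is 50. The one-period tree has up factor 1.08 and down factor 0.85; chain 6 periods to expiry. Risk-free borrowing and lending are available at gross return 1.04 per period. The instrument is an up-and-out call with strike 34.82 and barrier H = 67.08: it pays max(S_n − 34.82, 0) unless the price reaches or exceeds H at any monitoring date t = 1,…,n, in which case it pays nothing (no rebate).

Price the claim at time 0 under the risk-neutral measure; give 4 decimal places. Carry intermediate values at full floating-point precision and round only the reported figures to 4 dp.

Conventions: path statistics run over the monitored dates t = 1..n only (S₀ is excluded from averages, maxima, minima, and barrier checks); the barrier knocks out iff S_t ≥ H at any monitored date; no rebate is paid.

Under the martingale measure an up-move has probability p* = 0.8261; value the claim as the probability-weighted average of per-path payoffs, discounted 6 periods at R = 1.04.
Enumerate all 2^6 = 64 price paths (U = up ×1.08, D = down ×0.85); each path with k up-moves has probability p*^k·(1−p*)^(6−k).
DDDDDD: M=42.5000, payoff=0.0000, prob=0.000028
UDDDDD: M=54.0000, payoff=0.0000, prob=0.000131
DUDDDD: M=45.9000, payoff=0.0000, prob=0.000131
UUDDDD: M=58.3200, payoff=0.0000, prob=0.000624
DDUDDD: M=42.5000, payoff=0.0000, prob=0.000131
UDUDDD: M=54.0000, payoff=0.0000, prob=0.000624
DUUDDD: M=49.5720, payoff=0.0000, prob=0.000624
UUUDDD: M=62.9856, payoff=3.8610, prob=0.002965
DDDUDD: M=42.5000, payoff=0.0000, prob=0.000131
UDDUDD: M=54.0000, payoff=0.0000, prob=0.000624
DUDUDD: M=45.9000, payoff=0.0000, prob=0.000624
UUDUDD: M=58.3200, payoff=3.8610, prob=0.002965
DDUUDD: M=42.5000, payoff=0.0000, prob=0.000624
UDUUDD: M=54.0000, payoff=3.8610, prob=0.002965
DUUUDD: M=53.5378, payoff=3.8610, prob=0.002965
UUUUDD: M=68.0244, payoff=0.0000, prob=0.014085
DDDDUD: M=42.5000, payoff=0.0000, prob=0.000131
UDDDUD: M=54.0000, payoff=0.0000, prob=0.000624
DUDDUD: M=45.9000, payoff=0.0000, prob=0.000624
UUDDUD: M=58.3200, payoff=3.8610, prob=0.002965
DDUDUD: M=42.5000, payoff=0.0000, prob=0.000624
UDUDUD: M=54.0000, payoff=3.8610, prob=0.002965
DUUDUD: M=49.5720, payoff=3.8610, prob=0.002965
UUUDUD: M=62.9856, payoff=14.3277, prob=0.014085
DDDUUD: M=42.5000, payoff=0.0000, prob=0.000624
UDDUUD: M=54.0000, payoff=3.8610, prob=0.002965
DUDUUD: M=45.9000, payoff=3.8610, prob=0.002965
UUDUUD: M=58.3200, payoff=14.3277, prob=0.014085
DDUUUD: M=45.5071, payoff=3.8610, prob=0.002965
UDUUUD: M=57.8208, payoff=14.3277, prob=0.014085
DUUUUD: M=57.8208, payoff=14.3277, prob=0.014085
UUUUUD: M=73.4664, payoff=0.0000, prob=0.066905
DDDDDU: M=42.5000, payoff=0.0000, prob=0.000131
UDDDDU: M=54.0000, payoff=0.0000, prob=0.000624
DUDDDU: M=45.9000, payoff=0.0000, prob=0.000624
UUDDDU: M=58.3200, payoff=3.8610, prob=0.002965
DDUDDU: M=42.5000, payoff=0.0000, prob=0.000624
UDUDDU: M=54.0000, payoff=3.8610, prob=0.002965
DUUDDU: M=49.5720, payoff=3.8610, prob=0.002965
UUUDDU: M=62.9856, payoff=14.3277, prob=0.014085
DDDUDU: M=42.5000, payoff=0.0000, prob=0.000624
UDDUDU: M=54.0000, payoff=3.8610, prob=0.002965
DUDUDU: M=45.9000, payoff=3.8610, prob=0.002965
UUDUDU: M=58.3200, payoff=14.3277, prob=0.014085
DDUUDU: M=42.5000, payoff=3.8610, prob=0.002965
UDUUDU: M=54.0000, payoff=14.3277, prob=0.014085
DUUUDU: M=53.5378, payoff=14.3277, prob=0.014085
UUUUDU: M=68.0244, payoff=0.0000, prob=0.066905
DDDDUU: M=42.5000, payoff=0.0000, prob=0.000624
UDDDUU: M=54.0000, payoff=3.8610, prob=0.002965
DUDDUU: M=45.9000, payoff=3.8610, prob=0.002965
UUDDUU: M=58.3200, payoff=14.3277, prob=0.014085
DDUDUU: M=42.5000, payoff=3.8610, prob=0.002965
UDUDUU: M=54.0000, payoff=14.3277, prob=0.014085
DUUDUU: M=49.5720, payoff=14.3277, prob=0.014085
UUUDUU: M=62.9856, payoff=27.6264, prob=0.066905
DDDUUU: M=42.5000, payoff=3.8610, prob=0.002965
UDDUUU: M=54.0000, payoff=14.3277, prob=0.014085
DUDUUU: M=49.1477, payoff=14.3277, prob=0.014085
UUDUUU: M=62.4464, payoff=27.6264, prob=0.066905
DDUUUU: M=49.1477, payoff=14.3277, prob=0.014085
UDUUUU: M=62.4464, payoff=27.6264, prob=0.066905
DUUUUU: M=62.4464, payoff=27.6264, prob=0.066905
UUUUUU: M=79.3437, payoff=0.0000, prob=0.317801
Price = Σ prob·payoff / R^6 = 10.447755 / 1.265319 = 8.2570

price = 8.2570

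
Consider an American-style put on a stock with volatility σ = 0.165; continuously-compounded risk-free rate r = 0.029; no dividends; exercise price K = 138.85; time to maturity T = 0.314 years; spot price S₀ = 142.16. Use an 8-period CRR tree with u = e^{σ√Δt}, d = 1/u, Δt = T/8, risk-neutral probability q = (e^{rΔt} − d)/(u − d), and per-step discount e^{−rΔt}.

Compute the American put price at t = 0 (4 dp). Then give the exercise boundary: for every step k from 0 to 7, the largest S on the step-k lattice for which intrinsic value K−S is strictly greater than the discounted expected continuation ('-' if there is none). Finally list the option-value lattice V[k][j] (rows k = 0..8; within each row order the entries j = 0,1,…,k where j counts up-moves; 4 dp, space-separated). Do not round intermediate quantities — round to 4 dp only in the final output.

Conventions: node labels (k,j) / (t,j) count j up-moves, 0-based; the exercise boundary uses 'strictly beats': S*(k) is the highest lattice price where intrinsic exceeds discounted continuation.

Δt=0.03925, u=1.03323, d=0.96784, q=0.50925, disc=e^(-rΔt)=0.99886
k=8 terminal: V=max(K-S,0) → 29.4031 22.0085 14.1144 5.6869 0.0000 0.0000 0.0000 0.0000 0.0000
k=7: j=0 S=113.0838 intr=25.7662 cont=25.6083 V=25.7662[EX]; j=1 S=120.7241 intr=18.1259 cont=17.9680 V=18.1259[EX]; j=2 S=128.8805 intr=9.9695 cont=9.8115 V=9.9695[EX]; j=3 S=137.5880 intr=1.2620 cont=2.7877 V=2.7877[hold]; j=4 S=146.8839 intr=0.0000 cont=0.0000 V=0.0000[hold]; j=5 S=156.8078 intr=0.0000 cont=0.0000 V=0.0000[hold]; j=6 S=167.4021 intr=0.0000 cont=0.0000 V=0.0000[hold]; j=7 S=178.7123 intr=0.0000 cont=0.0000 V=0.0000[hold]  S*(7)=128.8805
k=6: j=0 S=116.8415 intr=22.0085 cont=21.8506 V=22.0085[EX]; j=1 S=124.7356 intr=14.1144 cont=13.9564 V=14.1144[EX]; j=2 S=133.1631 intr=5.6869 cont=6.3050 V=6.3050[hold]; j=3 S=142.1600 intr=0.0000 cont=1.3665 V=1.3665[hold]; j=4 S=151.7647 intr=0.0000 cont=0.0000 V=0.0000[hold]; j=5 S=162.0184 intr=0.0000 cont=0.0000 V=0.0000[hold]; j=6 S=172.9648 intr=0.0000 cont=0.0000 V=0.0000[hold]  S*(6)=124.7356
k=5: j=0 S=120.7241 intr=18.1259 cont=17.9680 V=18.1259[EX]; j=1 S=128.8805 intr=9.9695 cont=10.1260 V=10.1260[hold]; j=2 S=137.5880 intr=1.2620 cont=3.7858 V=3.7858[hold]; j=3 S=146.8839 intr=0.0000 cont=0.6699 V=0.6699[hold]; j=4 S=156.8078 intr=0.0000 cont=0.0000 V=0.0000[hold]; j=5 S=167.4021 intr=0.0000 cont=0.0000 V=0.0000[hold]  S*(5)=120.7241
k=4: j=0 S=124.7356 intr=14.1144 cont=14.0360 V=14.1144[EX]; j=1 S=133.1631 intr=5.6869 cont=6.8894 V=6.8894[hold]; j=2 S=142.1600 intr=0.0000 cont=2.1965 V=2.1965[hold]; j=3 S=151.7647 intr=0.0000 cont=0.3284 V=0.3284[hold]; j=4 S=162.0184 intr=0.0000 cont=0.0000 V=0.0000[hold]  S*(4)=124.7356
k=3: j=0 S=128.8805 intr=9.9695 cont=10.4232 V=10.4232[hold]; j=1 S=137.5880 intr=1.2620 cont=4.4945 V=4.4945[hold]; j=2 S=146.8839 intr=0.0000 cont=1.2438 V=1.2438[hold]; j=3 S=156.8078 intr=0.0000 cont=0.1610 V=0.1610[hold]  S*(3)=-
k=2: j=0 S=133.1631 intr=5.6869 cont=7.3956 V=7.3956[hold]; j=1 S=142.1600 intr=0.0000 cont=2.8358 V=2.8358[hold]; j=2 S=151.7647 intr=0.0000 cont=0.6916 V=0.6916[hold]  S*(2)=-
k=1: j=0 S=137.5880 intr=1.2620 cont=5.0678 V=5.0678[hold]; j=1 S=146.8839 intr=0.0000 cont=1.7419 V=1.7419[hold]  S*(1)=-
k=0: j=0 S=142.1600 intr=0.0000 cont=3.3702 V=3.3702[hold]  S*(0)=-

price = 3.3702
boundary = - - - - 124.7356 120.7241 124.7356 128.8805
tree:
3.3702
5.0678 1.7419
7.3956 2.8358 0.6916
10.4232 4.4945 1.2438 0.1610
14.1144 6.8894 2.1965 0.3284 0.0000
18.1259 10.1260 3.7858 0.6699 0.0000 0.0000
22.0085 14.1144 6.3050 1.3665 0.0000 0.0000 0.0000
25.7662 18.1259 9.9695 2.7877 0.0000 0.0000 0.0000 0.0000
29.4031 22.0085 14.1144 5.6869 0.0000 0.0000 0.0000 0.0000 0.0000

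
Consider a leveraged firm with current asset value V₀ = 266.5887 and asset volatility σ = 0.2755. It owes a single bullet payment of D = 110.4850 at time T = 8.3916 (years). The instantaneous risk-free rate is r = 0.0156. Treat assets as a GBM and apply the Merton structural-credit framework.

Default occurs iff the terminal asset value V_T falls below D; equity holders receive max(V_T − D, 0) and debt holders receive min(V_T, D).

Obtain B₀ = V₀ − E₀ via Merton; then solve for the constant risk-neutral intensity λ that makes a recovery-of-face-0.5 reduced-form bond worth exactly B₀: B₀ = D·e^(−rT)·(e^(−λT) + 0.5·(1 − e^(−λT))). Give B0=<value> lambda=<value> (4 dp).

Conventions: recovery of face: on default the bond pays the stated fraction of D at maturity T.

B0=91.0065 lambda=0.0155

Apply the equity-as-call identities (strike 110.4850, horizon 8.3916 years):
d₁ = [ln(V₀/D) + (r + σ²/2)T] / (σ√T)
   = [ln(266.5887/110.4850) + (0.0156 + 0.5·0.2755²)·8.3916] / (0.2755·√8.3916)
   = [0.880827 + 0.449371] / 0.798076 = 1.666758
d₂ = d₁ − σ√T = 1.666758 − 0.798076 = 0.868682
N(d₁) = 0.952219,  N(d₂) = 0.807489,  e^(−rT) = 0.877298
E₀ = V₀·N(d₁) − D·e^(−rT)·N(d₂)
   = 266.5887·0.952219 − 110.4850·0.877298·0.807489 = 175.582218
B₀ = V₀ − E₀ = 266.5887 − 175.582218 = 91.006482
e^(−λT) = (B₀·e^(rT)/D − 0.5)/(1 − 0.5) = (91.0065·1.139864/110.4850 − 0.5)/0.5 = 0.87781207
λ = −ln(0.87781207)/8.3916 = 0.015530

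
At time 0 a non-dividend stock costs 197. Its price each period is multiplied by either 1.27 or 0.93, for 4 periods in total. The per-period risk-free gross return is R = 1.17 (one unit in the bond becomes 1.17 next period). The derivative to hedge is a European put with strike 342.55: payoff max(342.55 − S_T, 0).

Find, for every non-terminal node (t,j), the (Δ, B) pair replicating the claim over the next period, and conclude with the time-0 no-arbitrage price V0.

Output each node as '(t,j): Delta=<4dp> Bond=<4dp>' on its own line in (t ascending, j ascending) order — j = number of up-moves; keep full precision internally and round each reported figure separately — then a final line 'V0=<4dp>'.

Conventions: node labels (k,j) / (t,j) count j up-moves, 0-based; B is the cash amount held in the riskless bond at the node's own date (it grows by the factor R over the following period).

(0,0): Delta=-0.4160 Bond=97.4995
(1,0): Delta=-0.8087 Bond=186.0225
(1,1): Delta=-0.2962 Bond=84.0960
(2,0): Delta=-1.0000 Bond=250.2374
(2,1): Delta=-0.7504 Bond=204.0667
(2,2): Delta=-0.1576 Bond=54.3614
(3,0): Delta=-1.0000 Bond=292.7778
(3,1): Delta=-1.0000 Bond=292.7778
(3,2): Delta=-0.6742 Bond=216.2497
(3,3): Delta=0.0000 Bond=0.0000
V0=15.5450

The replicating-portfolio and risk-neutral prices coincide; use p* = (1.17−0.93)/(1.27−0.93) = 0.7059 for the latter.
Payoffs at expiry: V(4,0)=195.1838, V(4,1)=141.3079, V(4,2)=67.7355, V(4,3)=0.0000, V(4,4)=0.0000
(3,0): S=158.4583. Δ = (V_up−V_dn)/(S_up−S_dn) = (141.3079−195.1838)/(201.2421−147.3662) = -1.0000. V = [p*·141.3079 + (1−p*)·195.1838]/1.17 = 134.3194. B = V − Δ·S = 292.7778.
(3,1): S=216.3893. Δ = (V_up−V_dn)/(S_up−S_dn) = (67.7355−141.3079)/(274.8145−201.2421) = -1.0000. V = [p*·67.7355 + (1−p*)·141.3079]/1.17 = 76.3884. B = V − Δ·S = 292.7778.
(3,2): S=295.4994. Δ = (V_up−V_dn)/(S_up−S_dn) = (0.0000−67.7355)/(375.2842−274.8145) = -0.6742. V = [p*·0.0000 + (1−p*)·67.7355]/1.17 = 17.0275. B = V − Δ·S = 216.2497.
(3,3): S=403.5315. Δ = (V_up−V_dn)/(S_up−S_dn) = (0.0000−0.0000)/(512.4849−375.2842) = 0.0000. V = [p*·0.0000 + (1−p*)·0.0000]/1.17 = 0.0000. B = V − Δ·S = 0.0000.
(2,0): S=170.3853. Δ = (V_up−V_dn)/(S_up−S_dn) = (76.3884−134.3194)/(216.3893−158.4583) = -1.0000. V = [p*·76.3884 + (1−p*)·134.3194]/1.17 = 79.8521. B = V − Δ·S = 250.2374.
(2,1): S=232.6767. Δ = (V_up−V_dn)/(S_up−S_dn) = (17.0275−76.3884)/(295.4994−216.3893) = -0.7504. V = [p*·17.0275 + (1−p*)·76.3884]/1.17 = 29.4758. B = V − Δ·S = 204.0667.
(2,2): S=317.7413. Δ = (V_up−V_dn)/(S_up−S_dn) = (0.0000−17.0275)/(403.5315−295.4994) = -0.1576. V = [p*·0.0000 + (1−p*)·17.0275]/1.17 = 4.2804. B = V − Δ·S = 54.3614.
(1,0): S=183.2100. Δ = (V_up−V_dn)/(S_up−S_dn) = (29.4758−79.8521)/(232.6767−170.3853) = -0.8087. V = [p*·29.4758 + (1−p*)·79.8521]/1.17 = 37.8567. B = V − Δ·S = 186.0225.
(1,1): S=250.1900. Δ = (V_up−V_dn)/(S_up−S_dn) = (4.2804−29.4758)/(317.7413−232.6767) = -0.2962. V = [p*·4.2804 + (1−p*)·29.4758]/1.17 = 9.9922. B = V − Δ·S = 84.0960.
(0,0): S=197.0000. Δ = (V_up−V_dn)/(S_up−S_dn) = (9.9922−37.8567)/(250.1900−183.2100) = -0.4160. V = [p*·9.9922 + (1−p*)·37.8567]/1.17 = 15.5450. B = V − Δ·S = 97.4995.
Check: Δ(0,0)·S0 + B(0,0) = 15.5450 = V0.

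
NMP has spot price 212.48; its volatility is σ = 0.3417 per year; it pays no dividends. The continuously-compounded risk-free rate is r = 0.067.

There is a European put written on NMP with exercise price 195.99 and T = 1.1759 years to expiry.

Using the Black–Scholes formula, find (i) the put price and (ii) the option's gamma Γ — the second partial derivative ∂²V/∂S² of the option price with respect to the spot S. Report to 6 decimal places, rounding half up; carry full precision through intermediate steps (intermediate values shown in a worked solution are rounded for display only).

price = 15.862887
Γ = 0.004192

σ√T = 0.3417·√1.1759 = 0.370536
d₁ = (ln(S/K) + (r+σ²/2)T) / (σ√T) = (ln(212.48/195.99) + (0.067+0.3417²/2)·1.1759) / 0.370536 = (0.080784 + 0.147434) / 0.370536 = 0.615913
d₂ = d₁ − σ√T = 0.615913 − 0.370536 = 0.245377
e^{−rT} = 0.924238
N(−d₁) = 0.268976,  N(−d₂) = 0.403082
Put price V = K·e^{−rT}·N(−d₂) − S·N(−d₁) = 73.014882 − 57.151995 = 15.862887
φ(d₁) = (1/√(2π))·e^{−d₁²/2} = 0.330016
Γ = φ(d₁) / (S·σ·√T) = 0.004192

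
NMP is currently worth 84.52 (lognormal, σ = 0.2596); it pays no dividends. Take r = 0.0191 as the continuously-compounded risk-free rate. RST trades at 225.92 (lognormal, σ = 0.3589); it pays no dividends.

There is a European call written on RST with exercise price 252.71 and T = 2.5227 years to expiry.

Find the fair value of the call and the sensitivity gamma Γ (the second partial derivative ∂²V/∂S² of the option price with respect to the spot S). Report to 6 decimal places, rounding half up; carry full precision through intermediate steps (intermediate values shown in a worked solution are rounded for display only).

price = 45.230229
Γ = 0.003052

σ√T = 0.3589·√2.5227 = 0.570041
d₁ = (ln(S/K) + (r+σ²/2)T) / (σ√T) = (ln(225.92/252.71) + (0.0191+0.3589²/2)·2.5227) / 0.570041 = (-0.112062 + 0.210657) / 0.570041 = 0.172962
d₂ = d₁ − σ√T = 0.172962 − 0.570041 = -0.397079
e^{−rT} = 0.952959
N(d₁) = 0.568659,  N(d₂) = 0.345654
Call price V = S·N(d₁) − K·e^{−rT}·N(d₂) = 128.471515 − 83.241286 = 45.230229
φ(d₁) = (1/√(2π))·e^{−d₁²/2} = 0.393019
Γ = φ(d₁) / (S·σ·√T) = 0.003052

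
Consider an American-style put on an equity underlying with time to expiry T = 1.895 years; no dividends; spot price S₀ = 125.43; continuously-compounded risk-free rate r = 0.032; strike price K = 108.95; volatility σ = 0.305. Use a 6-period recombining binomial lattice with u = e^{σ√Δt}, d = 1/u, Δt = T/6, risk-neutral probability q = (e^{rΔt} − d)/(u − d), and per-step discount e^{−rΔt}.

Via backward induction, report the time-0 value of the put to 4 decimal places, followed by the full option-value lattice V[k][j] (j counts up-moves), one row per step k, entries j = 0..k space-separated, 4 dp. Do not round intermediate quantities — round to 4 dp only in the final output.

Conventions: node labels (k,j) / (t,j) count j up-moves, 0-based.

price = 10.4983
tree:
10.4983
16.0891 4.8219
23.8598 8.2308 1.3279
33.9471 13.7208 2.6134 0.0000
45.7617 22.1263 5.1436 0.0000 0.0000
55.7152 33.9471 10.1231 0.0000 0.0000 0.0000
64.1008 45.7617 19.9235 0.0000 0.0000 0.0000 0.0000

Δt=0.31583, u=1.18697, d=0.84248, q=0.48674, disc=e^(-rΔt)=0.98994
k=6 terminal: V=max(K-S,0) → 64.1008 45.7617 19.9235 0.0000 0.0000 0.0000 0.0000
k=5: j=0 S=53.2348 intr=55.7152 cont=54.6196 V=55.7152[EX]; j=1 S=75.0029 intr=33.9471 cont=32.8515 V=33.9471[EX]; j=2 S=105.6721 intr=3.2779 cont=10.1231 V=10.1231[hold]; j=3 S=148.8821 intr=0.0000 cont=0.0000 V=0.0000[hold]; j=4 S=209.7611 intr=0.0000 cont=0.0000 V=0.0000[hold]; j=5 S=295.5338 intr=0.0000 cont=0.0000 V=0.0000[hold]
k=4: j=0 S=63.1883 intr=45.7617 cont=44.6661 V=45.7617[EX]; j=1 S=89.0265 intr=19.9235 cont=22.1263 V=22.1263[hold]; j=2 S=125.4300 intr=0.0000 cont=5.1436 V=5.1436[hold]; j=3 S=176.7192 intr=0.0000 cont=0.0000 V=0.0000[hold]; j=4 S=248.9809 intr=0.0000 cont=0.0000 V=0.0000[hold]
k=3: j=0 S=75.0029 intr=33.9471 cont=33.9129 V=33.9471[EX]; j=1 S=105.6721 intr=3.2779 cont=13.7208 V=13.7208[hold]; j=2 S=148.8821 intr=0.0000 cont=2.6134 V=2.6134[hold]; j=3 S=209.7611 intr=0.0000 cont=0.0000 V=0.0000[hold]
k=2: j=0 S=89.0265 intr=19.9235 cont=23.8598 V=23.8598[hold]; j=1 S=125.4300 intr=0.0000 cont=8.2308 V=8.2308[hold]; j=2 S=176.7192 intr=0.0000 cont=1.3279 V=1.3279[hold]
k=1: j=0 S=105.6721 intr=3.2779 cont=16.0891 V=16.0891[hold]; j=1 S=148.8821 intr=0.0000 cont=4.8219 V=4.8219[hold]
k=0: j=0 S=125.4300 intr=0.0000 cont=10.4983 V=10.4983[hold]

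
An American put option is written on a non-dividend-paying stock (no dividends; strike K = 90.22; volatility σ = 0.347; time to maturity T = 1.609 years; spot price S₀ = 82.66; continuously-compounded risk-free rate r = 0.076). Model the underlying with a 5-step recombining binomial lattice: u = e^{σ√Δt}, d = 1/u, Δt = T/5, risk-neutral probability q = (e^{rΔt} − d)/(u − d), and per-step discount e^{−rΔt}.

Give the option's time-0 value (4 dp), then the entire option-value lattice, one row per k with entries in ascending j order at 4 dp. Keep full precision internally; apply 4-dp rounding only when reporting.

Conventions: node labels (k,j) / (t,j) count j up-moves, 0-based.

price = 14.6137
tree:
14.6137
22.9382 7.4294
34.4605 13.1248 2.3903
44.4237 22.3298 5.0342 0.0000
52.6066 34.4605 10.6025 0.0000 0.0000
59.3274 44.4237 22.3298 0.0000 0.0000 0.0000

Δt=0.32180, u=1.21755, d=0.82132, q=0.51343, disc=e^(-rΔt)=0.97584
k=5 terminal: V=max(K-S,0) → 59.3274 44.4237 22.3298 0.0000 0.0000 0.0000
k=4: j=0 S=37.6134 intr=52.6066 cont=50.4269 V=52.6066[EX]; j=1 S=55.7595 intr=34.4605 cont=32.2808 V=34.4605[EX]; j=2 S=82.6600 intr=7.5600 cont=10.6025 V=10.6025[hold]; j=3 S=122.5384 intr=0.0000 cont=0.0000 V=0.0000[hold]; j=4 S=181.6556 intr=0.0000 cont=0.0000 V=0.0000[hold]
k=3: j=0 S=45.7963 intr=44.4237 cont=42.2440 V=44.4237[EX]; j=1 S=67.8902 intr=22.3298 cont=21.6744 V=22.3298[EX]; j=2 S=100.6430 intr=0.0000 cont=5.0342 V=5.0342[hold]; j=3 S=149.1971 intr=0.0000 cont=0.0000 V=0.0000[hold]
k=2: j=0 S=55.7595 intr=34.4605 cont=32.2808 V=34.4605[EX]; j=1 S=82.6600 intr=7.5600 cont=13.1248 V=13.1248[hold]; j=2 S=122.5384 intr=0.0000 cont=2.3903 V=2.3903[hold]
k=1: j=0 S=67.8902 intr=22.3298 cont=22.9382 V=22.9382[hold]; j=1 S=100.6430 intr=0.0000 cont=7.4294 V=7.4294[hold]
k=0: j=0 S=82.6600 intr=7.5600 cont=14.6137 V=14.6137[hold]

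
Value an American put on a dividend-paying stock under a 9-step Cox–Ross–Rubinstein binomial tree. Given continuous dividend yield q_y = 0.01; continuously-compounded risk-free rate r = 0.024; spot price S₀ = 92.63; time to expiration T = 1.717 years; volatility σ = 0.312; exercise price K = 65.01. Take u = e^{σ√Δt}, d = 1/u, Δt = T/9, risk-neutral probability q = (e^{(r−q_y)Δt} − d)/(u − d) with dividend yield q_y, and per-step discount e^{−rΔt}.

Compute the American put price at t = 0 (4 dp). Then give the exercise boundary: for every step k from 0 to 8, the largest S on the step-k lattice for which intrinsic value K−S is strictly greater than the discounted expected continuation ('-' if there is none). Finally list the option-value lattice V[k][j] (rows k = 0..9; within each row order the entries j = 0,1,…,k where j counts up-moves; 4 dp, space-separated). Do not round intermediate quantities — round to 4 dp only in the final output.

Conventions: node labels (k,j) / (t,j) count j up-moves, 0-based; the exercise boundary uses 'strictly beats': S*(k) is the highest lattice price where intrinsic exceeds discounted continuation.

Δt=0.19078  u=1.14600  d=0.87260  q=0.47577  discount=0.99543
step 9 (expiry): payoffs max(K−S,0) = 37.8395 29.3267 18.1467 3.4639 0.0000 0.0000 0.0000 0.0000 0.0000 0.0000
step 8: (k=8,j=0): S=31.1373, K−S=33.8727, hold=33.6350 ⇒ V=33.8727 exercise | (k=8,j=1): S=40.8930, K−S=24.1170, hold=23.8980 ⇒ V=24.1170 exercise | (k=8,j=2): S=53.7052, K−S=11.3048, hold=11.1102 ⇒ V=11.3048 exercise | (k=8,j=3): S=70.5317, K−S=0.0000, hold=1.8076 ⇒ V=1.8076 continue | (k=8,j=4): S=92.6300, K−S=0.0000, hold=0.0000 ⇒ V=0.0000 continue | (k=8,j=5): S=121.6520, K−S=0.0000, hold=0.0000 ⇒ V=0.0000 continue | (k=8,j=6): S=159.7669, K−S=0.0000, hold=0.0000 ⇒ V=0.0000 continue | (k=8,j=7): S=209.8236, K−S=0.0000, hold=0.0000 ⇒ V=0.0000 continue | (k=8,j=8): S=275.5637, K−S=0.0000, hold=0.0000 ⇒ V=0.0000 continue  boundary S*=53.7052
step 7: (k=7,j=0): S=35.6833, K−S=29.3267, hold=29.0977 ⇒ V=29.3267 exercise | (k=7,j=1): S=46.8633, K−S=18.1467, hold=17.9391 ⇒ V=18.1467 exercise | (k=7,j=2): S=61.5461, K−S=3.4639, hold=6.7554 ⇒ V=6.7554 continue | (k=7,j=3): S=80.8291, K−S=0.0000, hold=0.9433 ⇒ V=0.9433 continue | (k=7,j=4): S=106.1538, K−S=0.0000, hold=0.0000 ⇒ V=0.0000 continue | (k=7,j=5): S=139.4129, K−S=0.0000, hold=0.0000 ⇒ V=0.0000 continue | (k=7,j=6): S=183.0925, K−S=0.0000, hold=0.0000 ⇒ V=0.0000 continue | (k=7,j=7): S=240.4574, K−S=0.0000, hold=0.0000 ⇒ V=0.0000 continue  boundary S*=46.8633
step 6: (k=6,j=0): S=40.8930, K−S=24.1170, hold=23.8980 ⇒ V=24.1170 exercise | (k=6,j=1): S=53.7052, K−S=11.3048, hold=12.6690 ⇒ V=12.6690 continue | (k=6,j=2): S=70.5317, K−S=0.0000, hold=3.9719 ⇒ V=3.9719 continue | (k=6,j=3): S=92.6300, K−S=0.0000, hold=0.4922 ⇒ V=0.4922 continue | (k=6,j=4): S=121.6520, K−S=0.0000, hold=0.0000 ⇒ V=0.0000 continue | (k=6,j=5): S=159.7669, K−S=0.0000, hold=0.0000 ⇒ V=0.0000 continue | (k=6,j=6): S=209.8236, K−S=0.0000, hold=0.0000 ⇒ V=0.0000 continue  boundary S*=40.8930
step 5: (k=5,j=0): S=46.8633, K−S=18.1467, hold=18.5851 ⇒ V=18.5851 continue | (k=5,j=1): S=61.5461, K−S=3.4639, hold=8.4922 ⇒ V=8.4922 continue | (k=5,j=2): S=80.8291, K−S=0.0000, hold=2.3058 ⇒ V=2.3058 continue | (k=5,j=3): S=106.1538, K−S=0.0000, hold=0.2569 ⇒ V=0.2569 continue | (k=5,j=4): S=139.4129, K−S=0.0000, hold=0.0000 ⇒ V=0.0000 continue | (k=5,j=5): S=183.0925, K−S=0.0000, hold=0.0000 ⇒ V=0.0000 continue  boundary S*=-
step 4: (k=4,j=0): S=53.7052, K−S=11.3048, hold=13.7203 ⇒ V=13.7203 continue | (k=4,j=1): S=70.5317, K−S=0.0000, hold=5.5236 ⇒ V=5.5236 continue | (k=4,j=2): S=92.6300, K−S=0.0000, hold=1.3249 ⇒ V=1.3249 continue | (k=4,j=3): S=121.6520, K−S=0.0000, hold=0.1340 ⇒ V=0.1340 continue | (k=4,j=4): S=159.7669, K−S=0.0000, hold=0.0000 ⇒ V=0.0000 continue  boundary S*=-
step 3: (k=3,j=0): S=61.5461, K−S=3.4639, hold=9.7757 ⇒ V=9.7757 continue | (k=3,j=1): S=80.8291, K−S=0.0000, hold=3.5099 ⇒ V=3.5099 continue | (k=3,j=2): S=106.1538, K−S=0.0000, hold=0.7549 ⇒ V=0.7549 continue | (k=3,j=3): S=139.4129, K−S=0.0000, hold=0.0700 ⇒ V=0.0700 continue  boundary S*=-
step 2: (k=2,j=0): S=70.5317, K−S=0.0000, hold=6.7636 ⇒ V=6.7636 continue | (k=2,j=1): S=92.6300, K−S=0.0000, hold=2.1891 ⇒ V=2.1891 continue | (k=2,j=2): S=121.6520, K−S=0.0000, hold=0.4271 ⇒ V=0.4271 continue  boundary S*=-
step 1: (k=1,j=0): S=80.8291, K−S=0.0000, hold=4.5663 ⇒ V=4.5663 continue | (k=1,j=1): S=106.1538, K−S=0.0000, hold=1.3446 ⇒ V=1.3446 continue  boundary S*=-
step 0: (k=0,j=0): S=92.6300, K−S=0.0000, hold=3.0197 ⇒ V=3.0197 continue  boundary S*=-

price = 3.0197
boundary = - - - - - - 40.8930 46.8633 53.7052
tree:
3.0197
4.5663 1.3446
6.7636 2.1891 0.4271
9.7757 3.5099 0.7549 0.0700
13.7203 5.5236 1.3249 0.1340 0.0000
18.5851 8.4922 2.3058 0.2569 0.0000 0.0000
24.1170 12.6690 3.9719 0.4922 0.0000 0.0000 0.0000
29.3267 18.1467 6.7554 0.9433 0.0000 0.0000 0.0000 0.0000
33.8727 24.1170 11.3048 1.8076 0.0000 0.0000 0.0000 0.0000 0.0000
37.8395 29.3267 18.1467 3.4639 0.0000 0.0000 0.0000 0.0000 0.0000 0.0000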